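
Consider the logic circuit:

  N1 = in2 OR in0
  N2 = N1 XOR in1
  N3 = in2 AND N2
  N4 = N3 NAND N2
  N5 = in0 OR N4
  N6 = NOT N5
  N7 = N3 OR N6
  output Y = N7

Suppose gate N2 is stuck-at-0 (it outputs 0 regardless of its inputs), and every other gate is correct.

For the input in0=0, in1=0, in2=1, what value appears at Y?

Propagate with N2 forced: N1=1, N2=0 [stuck-at-0], N3=0, N4=1, N5=1, N6=0, N7=0.
So Y = 0. (Without the fault it would be 1.)

0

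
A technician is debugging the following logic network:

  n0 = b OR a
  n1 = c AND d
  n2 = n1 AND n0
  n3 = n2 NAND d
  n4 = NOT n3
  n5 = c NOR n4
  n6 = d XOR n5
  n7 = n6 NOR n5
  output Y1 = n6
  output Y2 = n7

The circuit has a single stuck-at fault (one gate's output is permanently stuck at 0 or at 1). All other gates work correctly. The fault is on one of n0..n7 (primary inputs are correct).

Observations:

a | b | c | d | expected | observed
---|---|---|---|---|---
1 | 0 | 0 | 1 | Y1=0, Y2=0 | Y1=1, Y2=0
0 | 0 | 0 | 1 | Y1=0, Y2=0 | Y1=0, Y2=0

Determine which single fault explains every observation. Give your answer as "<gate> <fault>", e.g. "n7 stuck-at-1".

n1 stuck-at-1

Fault-free values for test 1 (a=1, b=0, c=0, d=1): n0=1, n1=0, n2=0, n3=1, n4=0, n5=1, n6=0, n7=0, giving Y1=0, Y2=0. Observed Y1=1, Y2=0.
Test 1: faults giving observed Y1=1, Y2=0 are {n1 stuck-at-1, n2 stuck-at-1, n3 stuck-at-0, n4 stuck-at-1, n5 stuck-at-0, n6 stuck-at-1}.
Test 2 (a=0, b=0, c=0, d=1): fault-free n0=0, n1=0, n2=0, n3=1, n4=0, n5=1, n6=0, n7=0 → Y1=0, Y2=0; observed Y1=0, Y2=0. Eliminates n2 stuck-at-1, n3 stuck-at-0, n4 stuck-at-1, n5 stuck-at-0, n6 stuck-at-1.
Only n1 stuck-at-1 is consistent with every test.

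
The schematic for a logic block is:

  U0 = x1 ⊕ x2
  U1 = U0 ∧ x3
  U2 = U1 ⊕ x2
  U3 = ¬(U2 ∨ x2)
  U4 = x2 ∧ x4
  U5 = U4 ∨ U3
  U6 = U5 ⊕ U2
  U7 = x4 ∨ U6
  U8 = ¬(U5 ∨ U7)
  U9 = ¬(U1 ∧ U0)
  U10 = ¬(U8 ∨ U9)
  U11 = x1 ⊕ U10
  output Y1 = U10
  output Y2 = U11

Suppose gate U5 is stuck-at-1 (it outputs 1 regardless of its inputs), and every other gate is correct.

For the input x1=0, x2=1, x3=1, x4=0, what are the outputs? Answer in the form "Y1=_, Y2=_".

Propagate with U5 forced: U0=1, U1=1, U2=0, U3=0, U4=0, U5=1 [stuck-at-1], U6=1, U7=1, U8=0, U9=0, U10=1, U11=1.
So the outputs are Y1=1, Y2=1. (Without the fault they would be Y1=0, Y2=0.)

Y1=1, Y2=1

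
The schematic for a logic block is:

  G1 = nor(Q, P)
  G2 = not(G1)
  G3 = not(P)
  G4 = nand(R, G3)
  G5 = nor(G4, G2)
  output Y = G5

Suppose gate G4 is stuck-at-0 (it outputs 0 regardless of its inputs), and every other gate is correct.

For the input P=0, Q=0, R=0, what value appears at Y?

Propagate with G4 forced: G1=1, G2=0, G3=1, G4=0 [stuck-at-0], G5=1.
So Y = 1. (Without the fault it would be 0.)

1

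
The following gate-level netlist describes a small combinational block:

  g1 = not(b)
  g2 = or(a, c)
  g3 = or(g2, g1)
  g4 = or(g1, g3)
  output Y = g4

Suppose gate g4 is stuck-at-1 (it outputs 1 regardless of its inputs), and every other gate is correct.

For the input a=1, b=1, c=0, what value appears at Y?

1

Propagate with g4 forced: g1=0, g2=1, g3=1, g4=1 [stuck-at-1].
So Y = 1. (Same as the fault-free value — the fault is masked on this input.)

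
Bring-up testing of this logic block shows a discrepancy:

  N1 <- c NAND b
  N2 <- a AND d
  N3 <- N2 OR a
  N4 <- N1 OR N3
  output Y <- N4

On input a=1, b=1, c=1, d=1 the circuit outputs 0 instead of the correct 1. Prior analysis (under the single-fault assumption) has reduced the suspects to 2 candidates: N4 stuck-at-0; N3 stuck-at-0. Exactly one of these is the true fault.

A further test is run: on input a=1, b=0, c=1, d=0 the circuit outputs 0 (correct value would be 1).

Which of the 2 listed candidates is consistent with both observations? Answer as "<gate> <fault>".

N4 stuck-at-0

Evaluate each candidate on input a=1, b=0, c=1, d=0:
  N4 stuck-at-0: N1=1, N2=0, N3=1, N4=0 [stuck-at-0] → 0 — matches
  N3 stuck-at-0: N1=1, N2=0, N3=0 [stuck-at-0], N4=1 → 1 — eliminated
Only N4 stuck-at-0 reproduces the observed 0.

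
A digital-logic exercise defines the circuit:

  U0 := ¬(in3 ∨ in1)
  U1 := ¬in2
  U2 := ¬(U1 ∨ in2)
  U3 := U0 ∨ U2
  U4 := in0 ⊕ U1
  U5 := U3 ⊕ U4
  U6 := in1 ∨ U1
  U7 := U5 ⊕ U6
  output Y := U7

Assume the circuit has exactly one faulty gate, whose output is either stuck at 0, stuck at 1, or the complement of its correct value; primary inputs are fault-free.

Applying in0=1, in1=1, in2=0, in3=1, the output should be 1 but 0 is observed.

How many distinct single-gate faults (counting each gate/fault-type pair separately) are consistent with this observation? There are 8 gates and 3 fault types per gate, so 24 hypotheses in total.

Fault-free: U0=0, U1=1, U2=0, U3=0, U4=0, U5=0, U6=1, U7=1 → 1. Observed 0.
  U0: stuck-at-1, inverted output ✓; others ✗
  U1: none of the 3 fault types match ✗
  U2: stuck-at-1, inverted output ✓; others ✗
  U3: stuck-at-1, inverted output ✓; others ✗
  U4: stuck-at-1, inverted output ✓; others ✗
  U5: stuck-at-1, inverted output ✓; others ✗
  U6: stuck-at-0, inverted output ✓; others ✗
  U7: stuck-at-0, inverted output ✓; others ✗
Consistent faults: {U0 stuck-at-1, U0 inverted output, U2 stuck-at-1, U2 inverted output, U3 stuck-at-1, U3 inverted output, U4 stuck-at-1, U4 inverted output, U5 stuck-at-1, U5 inverted output, U6 stuck-at-0, U6 inverted output, U7 stuck-at-0, U7 inverted output} — 14 in all.

14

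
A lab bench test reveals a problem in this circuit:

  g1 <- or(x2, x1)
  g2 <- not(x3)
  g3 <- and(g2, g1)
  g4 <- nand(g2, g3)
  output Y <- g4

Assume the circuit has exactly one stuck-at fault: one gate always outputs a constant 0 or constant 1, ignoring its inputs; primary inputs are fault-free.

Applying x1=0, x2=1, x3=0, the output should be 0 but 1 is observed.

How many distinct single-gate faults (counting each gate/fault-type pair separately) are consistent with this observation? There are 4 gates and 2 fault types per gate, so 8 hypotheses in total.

4

Fault-free: g1=1, g2=1, g3=1, g4=0 → 0. Observed 1.
  g1 stuck-at-0: output 1 ✓
  g1 stuck-at-1: output 0 ✗
  g2 stuck-at-0: output 1 ✓
  g2 stuck-at-1: output 0 ✗
  g3 stuck-at-0: output 1 ✓
  g3 stuck-at-1: output 0 ✗
  g4 stuck-at-0: output 0 ✗
  g4 stuck-at-1: output 1 ✓
Consistent faults: {g1 stuck-at-0, g2 stuck-at-0, g3 stuck-at-0, g4 stuck-at-1} — 4 in all.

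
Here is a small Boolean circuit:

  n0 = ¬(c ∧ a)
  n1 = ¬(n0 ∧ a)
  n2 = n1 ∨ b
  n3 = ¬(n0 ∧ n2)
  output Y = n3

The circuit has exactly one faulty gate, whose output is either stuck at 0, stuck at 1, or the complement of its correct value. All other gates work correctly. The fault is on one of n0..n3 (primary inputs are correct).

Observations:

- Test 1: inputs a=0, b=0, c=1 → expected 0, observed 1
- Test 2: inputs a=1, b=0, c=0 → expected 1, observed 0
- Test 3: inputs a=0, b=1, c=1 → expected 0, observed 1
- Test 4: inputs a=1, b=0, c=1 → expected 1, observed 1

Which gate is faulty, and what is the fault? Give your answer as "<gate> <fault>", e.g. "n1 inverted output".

n2 inverted output

Fault-free values for test 1 (a=0, b=0, c=1): n0=1, n1=1, n2=1, n3=0, giving Y=0. Observed 1.
Test 1: faults giving observed 1 are {n0 stuck-at-0, n0 inverted output, n1 stuck-at-0, n1 inverted output, n2 stuck-at-0, n2 inverted output, n3 stuck-at-1, n3 inverted output}.
Test 2 (a=1, b=0, c=0): fault-free n0=1, n1=0, n2=0, n3=1 → 1; observed 0. Eliminates n0 stuck-at-0, n0 inverted output, n1 stuck-at-0, n2 stuck-at-0, n3 stuck-at-1.
Test 3 (a=0, b=1, c=1): fault-free n0=1, n1=1, n2=1, n3=0 → 0; observed 1. Eliminates n1 inverted output.
Test 4 (a=1, b=0, c=1): fault-free n0=0, n1=1, n2=1, n3=1 → 1; observed 1. Eliminates n3 inverted output.
Only n2 inverted output is consistent with every test.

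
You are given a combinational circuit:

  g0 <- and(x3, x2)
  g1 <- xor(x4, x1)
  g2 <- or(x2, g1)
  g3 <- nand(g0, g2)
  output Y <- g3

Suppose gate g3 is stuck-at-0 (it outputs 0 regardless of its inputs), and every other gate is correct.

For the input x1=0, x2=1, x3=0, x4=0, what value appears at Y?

Propagate with g3 forced: g0=0, g1=0, g2=1, g3=0 [stuck-at-0].
So Y = 0. (Without the fault it would be 1.)

0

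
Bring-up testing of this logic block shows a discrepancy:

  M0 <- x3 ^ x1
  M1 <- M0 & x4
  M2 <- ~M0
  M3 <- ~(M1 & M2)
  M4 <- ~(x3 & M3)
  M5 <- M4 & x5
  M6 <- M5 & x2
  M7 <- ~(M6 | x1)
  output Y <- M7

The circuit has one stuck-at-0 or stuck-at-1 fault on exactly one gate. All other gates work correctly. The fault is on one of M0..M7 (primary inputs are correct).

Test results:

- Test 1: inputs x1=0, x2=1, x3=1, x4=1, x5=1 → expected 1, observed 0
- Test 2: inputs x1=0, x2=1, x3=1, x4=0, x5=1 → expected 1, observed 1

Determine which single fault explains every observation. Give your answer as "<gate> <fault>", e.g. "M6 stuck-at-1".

Fault-free values for test 1 (x1=0, x2=1, x3=1, x4=1, x5=1): M0=1, M1=1, M2=0, M3=1, M4=0, M5=0, M6=0, M7=1, giving Y=1. Observed 0.
Test 1: faults giving observed 0 are {M2 stuck-at-1, M3 stuck-at-0, M4 stuck-at-1, M5 stuck-at-1, M6 stuck-at-1, M7 stuck-at-0}.
Test 2 (x1=0, x2=1, x3=1, x4=0, x5=1): fault-free M0=1, M1=0, M2=0, M3=1, M4=0, M5=0, M6=0, M7=1 → 1; observed 1. Eliminates M3 stuck-at-0, M4 stuck-at-1, M5 stuck-at-1, M6 stuck-at-1, M7 stuck-at-0.
Only M2 stuck-at-1 is consistent with every test.

M2 stuck-at-1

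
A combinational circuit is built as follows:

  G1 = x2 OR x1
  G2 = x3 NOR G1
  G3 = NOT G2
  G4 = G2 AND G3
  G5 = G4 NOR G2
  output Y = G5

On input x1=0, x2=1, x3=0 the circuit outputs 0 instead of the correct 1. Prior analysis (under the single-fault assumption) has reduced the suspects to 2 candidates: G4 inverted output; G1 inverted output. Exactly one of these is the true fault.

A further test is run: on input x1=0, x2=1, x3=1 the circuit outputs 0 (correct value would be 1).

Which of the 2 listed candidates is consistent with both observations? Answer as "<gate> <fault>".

Evaluate each candidate on input x1=0, x2=1, x3=1:
  G4 inverted output: G1=1, G2=0, G3=1, G4=1 [inverted output], G5=0 → 0 — matches
  G1 inverted output: G1=0 [inverted output], G2=0, G3=1, G4=0, G5=1 → 1 — eliminated
Only G4 inverted output reproduces the observed 0.

G4 inverted output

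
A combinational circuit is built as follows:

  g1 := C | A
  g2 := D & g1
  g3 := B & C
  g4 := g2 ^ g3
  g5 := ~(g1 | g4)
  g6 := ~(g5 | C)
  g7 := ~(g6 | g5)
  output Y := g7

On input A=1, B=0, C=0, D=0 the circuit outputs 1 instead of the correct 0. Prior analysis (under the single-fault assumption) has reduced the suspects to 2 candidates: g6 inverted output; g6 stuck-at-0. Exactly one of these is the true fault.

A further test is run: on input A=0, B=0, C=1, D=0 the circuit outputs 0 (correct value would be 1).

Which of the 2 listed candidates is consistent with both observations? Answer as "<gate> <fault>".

g6 inverted output

Evaluate each candidate on input A=0, B=0, C=1, D=0:
  g6 inverted output: g1=1, g2=0, g3=0, g4=0, g5=0, g6=1 [inverted output], g7=0 → 0 — matches
  g6 stuck-at-0: g1=1, g2=0, g3=0, g4=0, g5=0, g6=0 [stuck-at-0], g7=1 → 1 — eliminated
Only g6 inverted output reproduces the observed 0.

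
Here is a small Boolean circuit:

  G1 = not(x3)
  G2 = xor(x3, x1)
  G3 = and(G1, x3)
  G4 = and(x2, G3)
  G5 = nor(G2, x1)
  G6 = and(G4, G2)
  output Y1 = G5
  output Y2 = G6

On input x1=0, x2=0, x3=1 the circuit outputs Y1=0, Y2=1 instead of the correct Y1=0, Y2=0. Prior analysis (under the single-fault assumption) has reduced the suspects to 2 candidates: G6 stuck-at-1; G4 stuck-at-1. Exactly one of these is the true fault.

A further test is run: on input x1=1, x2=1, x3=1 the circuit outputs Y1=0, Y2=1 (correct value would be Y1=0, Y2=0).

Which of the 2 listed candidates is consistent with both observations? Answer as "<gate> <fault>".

Evaluate each candidate on input x1=1, x2=1, x3=1:
  G6 stuck-at-1: G1=0, G2=0, G3=0, G4=0, G5=0, G6=1 [stuck-at-1] → Y1=0, Y2=1 — matches
  G4 stuck-at-1: G1=0, G2=0, G3=0, G4=1 [stuck-at-1], G5=0, G6=0 → Y1=0, Y2=0 — eliminated
Only G6 stuck-at-1 reproduces the observed Y1=0, Y2=1.

G6 stuck-at-1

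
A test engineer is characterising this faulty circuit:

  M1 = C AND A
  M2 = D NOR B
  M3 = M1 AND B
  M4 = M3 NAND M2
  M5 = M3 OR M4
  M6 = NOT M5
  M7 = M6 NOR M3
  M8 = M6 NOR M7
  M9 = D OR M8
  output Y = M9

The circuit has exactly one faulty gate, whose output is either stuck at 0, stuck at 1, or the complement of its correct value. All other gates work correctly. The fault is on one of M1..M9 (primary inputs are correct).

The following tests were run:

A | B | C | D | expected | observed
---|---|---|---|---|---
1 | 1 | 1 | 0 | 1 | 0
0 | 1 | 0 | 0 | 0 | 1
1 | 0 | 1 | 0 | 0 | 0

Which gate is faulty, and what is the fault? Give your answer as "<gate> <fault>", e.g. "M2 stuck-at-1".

Fault-free values for test 1 (A=1, B=1, C=1, D=0): M1=1, M2=0, M3=1, M4=1, M5=1, M6=0, M7=0, M8=1, M9=1, giving Y=1. Observed 0.
Test 1: faults giving observed 0 are {M1 stuck-at-0, M1 inverted output, M3 stuck-at-0, M3 inverted output, M5 stuck-at-0, M5 inverted output, M6 stuck-at-1, M6 inverted output, M7 stuck-at-1, M7 inverted output, M8 stuck-at-0, M8 inverted output, M9 stuck-at-0, M9 inverted output}.
Test 2 (A=0, B=1, C=0, D=0): fault-free M1=0, M2=0, M3=0, M4=1, M5=1, M6=0, M7=1, M8=0, M9=0 → 0; observed 1. Eliminates M1 stuck-at-0, M3 stuck-at-0, M5 stuck-at-0, M5 inverted output, M6 stuck-at-1, M6 inverted output, M7 stuck-at-1, M8 stuck-at-0, M9 stuck-at-0.
Test 3 (A=1, B=0, C=1, D=0): fault-free M1=1, M2=1, M3=0, M4=1, M5=1, M6=0, M7=1, M8=0, M9=0 → 0; observed 0. Eliminates M3 inverted output, M7 inverted output, M8 inverted output, M9 inverted output.
Only M1 inverted output is consistent with every test.

M1 inverted output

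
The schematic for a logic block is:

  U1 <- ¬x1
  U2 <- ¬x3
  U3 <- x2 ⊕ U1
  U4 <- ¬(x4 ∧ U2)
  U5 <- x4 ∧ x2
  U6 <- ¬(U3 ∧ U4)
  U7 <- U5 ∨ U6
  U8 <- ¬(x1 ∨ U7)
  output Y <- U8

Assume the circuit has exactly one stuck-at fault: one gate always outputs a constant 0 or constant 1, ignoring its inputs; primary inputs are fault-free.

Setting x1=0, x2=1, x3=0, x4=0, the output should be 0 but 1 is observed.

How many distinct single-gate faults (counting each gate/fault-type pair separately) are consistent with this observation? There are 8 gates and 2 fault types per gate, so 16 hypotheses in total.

Fault-free: U1=1, U2=1, U3=0, U4=1, U5=0, U6=1, U7=1, U8=0 → 0. Observed 1.
  U1: stuck-at-0 ✓; others ✗
  U2: none of the 2 fault types match ✗
  U3: stuck-at-1 ✓; others ✗
  U4: none of the 2 fault types match ✗
  U5: none of the 2 fault types match ✗
  U6: stuck-at-0 ✓; others ✗
  U7: stuck-at-0 ✓; others ✗
  U8: stuck-at-1 ✓; others ✗
Consistent faults: {U1 stuck-at-0, U3 stuck-at-1, U6 stuck-at-0, U7 stuck-at-0, U8 stuck-at-1} — 5 in all.

5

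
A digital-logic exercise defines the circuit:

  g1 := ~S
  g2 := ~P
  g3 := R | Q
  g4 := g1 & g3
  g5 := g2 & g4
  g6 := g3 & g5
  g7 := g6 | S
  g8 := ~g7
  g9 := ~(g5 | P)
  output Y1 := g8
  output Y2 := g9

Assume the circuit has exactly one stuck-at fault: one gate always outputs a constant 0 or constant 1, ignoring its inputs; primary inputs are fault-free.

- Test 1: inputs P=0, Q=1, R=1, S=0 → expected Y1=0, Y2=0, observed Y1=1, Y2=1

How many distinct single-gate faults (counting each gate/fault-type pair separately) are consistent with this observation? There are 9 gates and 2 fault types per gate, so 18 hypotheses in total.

Fault-free: g1=1, g2=1, g3=1, g4=1, g5=1, g6=1, g7=1, g8=0, g9=0 → Y1=0, Y2=0. Observed Y1=1, Y2=1.
  g1: stuck-at-0 ✓; others ✗
  g2: stuck-at-0 ✓; others ✗
  g3: stuck-at-0 ✓; others ✗
  g4: stuck-at-0 ✓; others ✗
  g5: stuck-at-0 ✓; others ✗
  g6: none of the 2 fault types match ✗
  g7: none of the 2 fault types match ✗
  g8: none of the 2 fault types match ✗
  g9: none of the 2 fault types match ✗
Consistent faults: {g1 stuck-at-0, g2 stuck-at-0, g3 stuck-at-0, g4 stuck-at-0, g5 stuck-at-0} — 5 in all.

5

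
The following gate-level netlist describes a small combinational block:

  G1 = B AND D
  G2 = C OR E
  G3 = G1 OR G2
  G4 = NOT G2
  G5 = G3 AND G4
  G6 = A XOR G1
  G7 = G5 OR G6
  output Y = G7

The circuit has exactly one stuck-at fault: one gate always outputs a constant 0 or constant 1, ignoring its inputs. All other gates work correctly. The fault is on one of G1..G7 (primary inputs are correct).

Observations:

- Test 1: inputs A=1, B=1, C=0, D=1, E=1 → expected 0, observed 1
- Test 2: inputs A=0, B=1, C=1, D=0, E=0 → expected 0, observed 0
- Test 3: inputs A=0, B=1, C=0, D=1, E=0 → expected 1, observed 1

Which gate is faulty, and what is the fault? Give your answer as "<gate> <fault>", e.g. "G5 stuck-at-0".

G2 stuck-at-0

Fault-free values for test 1 (A=1, B=1, C=0, D=1, E=1): G1=1, G2=1, G3=1, G4=0, G5=0, G6=0, G7=0, giving Y=0. Observed 1.
Test 1: faults giving observed 1 are {G1 stuck-at-0, G2 stuck-at-0, G4 stuck-at-1, G5 stuck-at-1, G6 stuck-at-1, G7 stuck-at-1}.
Test 2 (A=0, B=1, C=1, D=0, E=0): fault-free G1=0, G2=1, G3=1, G4=0, G5=0, G6=0, G7=0 → 0; observed 0. Eliminates G4 stuck-at-1, G5 stuck-at-1, G6 stuck-at-1, G7 stuck-at-1.
Test 3 (A=0, B=1, C=0, D=1, E=0): fault-free G1=1, G2=0, G3=1, G4=1, G5=1, G6=1, G7=1 → 1; observed 1. Eliminates G1 stuck-at-0.
Only G2 stuck-at-0 is consistent with every test.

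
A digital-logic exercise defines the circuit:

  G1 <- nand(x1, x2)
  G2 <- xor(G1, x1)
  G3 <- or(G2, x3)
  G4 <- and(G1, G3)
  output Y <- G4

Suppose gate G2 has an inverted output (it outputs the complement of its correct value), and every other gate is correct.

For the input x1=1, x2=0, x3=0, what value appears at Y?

Propagate with G2 forced: G1=1, G2=1 [inverted output], G3=1, G4=1.
So Y = 1. (Without the fault it would be 0.)

1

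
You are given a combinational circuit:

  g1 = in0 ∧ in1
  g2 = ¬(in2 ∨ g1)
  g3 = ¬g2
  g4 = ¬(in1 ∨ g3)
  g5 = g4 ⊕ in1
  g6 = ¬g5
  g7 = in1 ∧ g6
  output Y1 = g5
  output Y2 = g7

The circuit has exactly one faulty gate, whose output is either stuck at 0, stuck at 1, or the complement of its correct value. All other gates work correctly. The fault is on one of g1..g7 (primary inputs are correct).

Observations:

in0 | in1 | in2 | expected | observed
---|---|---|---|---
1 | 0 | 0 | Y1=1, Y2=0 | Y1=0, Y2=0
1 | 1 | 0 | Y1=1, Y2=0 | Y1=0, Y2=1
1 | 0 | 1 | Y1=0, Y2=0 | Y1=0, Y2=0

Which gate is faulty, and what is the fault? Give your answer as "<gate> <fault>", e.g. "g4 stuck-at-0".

Fault-free values for test 1 (in0=1, in1=0, in2=0): g1=0, g2=1, g3=0, g4=1, g5=1, g6=0, g7=0, giving Y1=1, Y2=0. Observed Y1=0, Y2=0.
Test 1: faults giving observed Y1=0, Y2=0 are {g1 stuck-at-1, g1 inverted output, g2 stuck-at-0, g2 inverted output, g3 stuck-at-1, g3 inverted output, g4 stuck-at-0, g4 inverted output, g5 stuck-at-0, g5 inverted output}.
Test 2 (in0=1, in1=1, in2=0): fault-free g1=1, g2=0, g3=1, g4=0, g5=1, g6=0, g7=0 → Y1=1, Y2=0; observed Y1=0, Y2=1. Eliminates g1 stuck-at-1, g1 inverted output, g2 stuck-at-0, g2 inverted output, g3 stuck-at-1, g3 inverted output, g4 stuck-at-0.
Test 3 (in0=1, in1=0, in2=1): fault-free g1=0, g2=0, g3=1, g4=0, g5=0, g6=1, g7=0 → Y1=0, Y2=0; observed Y1=0, Y2=0. Eliminates g4 inverted output, g5 inverted output.
Only g5 stuck-at-0 is consistent with every test.

g5 stuck-at-0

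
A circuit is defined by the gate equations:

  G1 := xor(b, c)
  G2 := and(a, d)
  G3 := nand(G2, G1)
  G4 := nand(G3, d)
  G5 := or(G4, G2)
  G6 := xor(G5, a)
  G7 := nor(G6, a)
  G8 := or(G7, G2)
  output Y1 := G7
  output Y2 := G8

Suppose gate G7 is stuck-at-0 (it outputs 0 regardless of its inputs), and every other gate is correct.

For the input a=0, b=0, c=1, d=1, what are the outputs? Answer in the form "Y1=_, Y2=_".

Y1=0, Y2=0

Propagate with G7 forced: G1=1, G2=0, G3=1, G4=0, G5=0, G6=0, G7=0 [stuck-at-0], G8=0.
So the outputs are Y1=0, Y2=0. (Without the fault they would be Y1=1, Y2=1.)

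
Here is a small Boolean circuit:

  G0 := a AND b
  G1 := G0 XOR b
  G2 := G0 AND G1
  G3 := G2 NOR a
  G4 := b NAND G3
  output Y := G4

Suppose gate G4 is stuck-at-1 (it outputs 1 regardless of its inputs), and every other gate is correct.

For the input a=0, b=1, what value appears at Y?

Propagate with G4 forced: G0=0, G1=1, G2=0, G3=1, G4=1 [stuck-at-1].
So Y = 1. (Without the fault it would be 0.)

1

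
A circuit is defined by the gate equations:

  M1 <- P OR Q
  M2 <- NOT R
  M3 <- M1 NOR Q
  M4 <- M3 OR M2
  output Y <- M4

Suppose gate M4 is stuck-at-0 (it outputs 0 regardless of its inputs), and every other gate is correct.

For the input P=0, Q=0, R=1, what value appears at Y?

0

Propagate with M4 forced: M1=0, M2=0, M3=1, M4=0 [stuck-at-0].
So Y = 0. (Without the fault it would be 1.)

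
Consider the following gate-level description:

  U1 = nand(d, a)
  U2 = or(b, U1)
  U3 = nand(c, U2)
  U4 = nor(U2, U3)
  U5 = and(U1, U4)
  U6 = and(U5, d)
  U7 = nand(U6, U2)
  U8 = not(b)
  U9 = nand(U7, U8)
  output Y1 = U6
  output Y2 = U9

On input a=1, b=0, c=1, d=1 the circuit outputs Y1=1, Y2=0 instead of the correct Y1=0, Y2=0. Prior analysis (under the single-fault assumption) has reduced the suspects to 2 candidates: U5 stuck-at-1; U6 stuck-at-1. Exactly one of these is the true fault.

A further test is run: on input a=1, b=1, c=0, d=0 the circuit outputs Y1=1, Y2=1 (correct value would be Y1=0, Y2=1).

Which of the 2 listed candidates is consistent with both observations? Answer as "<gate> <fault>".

U6 stuck-at-1

Evaluate each candidate on input a=1, b=1, c=0, d=0:
  U5 stuck-at-1: U1=1, U2=1, U3=1, U4=0, U5=1 [stuck-at-1], U6=0, U7=1, U8=0, U9=1 → Y1=0, Y2=1 — eliminated
  U6 stuck-at-1: U1=1, U2=1, U3=1, U4=0, U5=0, U6=1 [stuck-at-1], U7=0, U8=0, U9=1 → Y1=1, Y2=1 — matches
Only U6 stuck-at-1 reproduces the observed Y1=1, Y2=1.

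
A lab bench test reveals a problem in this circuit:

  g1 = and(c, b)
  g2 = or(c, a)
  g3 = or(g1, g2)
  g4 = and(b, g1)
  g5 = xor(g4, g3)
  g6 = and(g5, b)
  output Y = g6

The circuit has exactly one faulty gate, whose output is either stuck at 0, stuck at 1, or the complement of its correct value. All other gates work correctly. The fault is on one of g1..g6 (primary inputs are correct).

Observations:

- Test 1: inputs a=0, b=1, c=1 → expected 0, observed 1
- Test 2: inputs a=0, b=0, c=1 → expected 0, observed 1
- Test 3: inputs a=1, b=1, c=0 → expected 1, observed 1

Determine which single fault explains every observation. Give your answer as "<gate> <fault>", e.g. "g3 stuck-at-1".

g6 stuck-at-1

Fault-free values for test 1 (a=0, b=1, c=1): g1=1, g2=1, g3=1, g4=1, g5=0, g6=0, giving Y=0. Observed 1.
Test 1: faults giving observed 1 are {g1 stuck-at-0, g1 inverted output, g3 stuck-at-0, g3 inverted output, g4 stuck-at-0, g4 inverted output, g5 stuck-at-1, g5 inverted output, g6 stuck-at-1, g6 inverted output}.
Test 2 (a=0, b=0, c=1): fault-free g1=0, g2=1, g3=1, g4=0, g5=1, g6=0 → 0; observed 1. Eliminates g1 stuck-at-0, g1 inverted output, g3 stuck-at-0, g3 inverted output, g4 stuck-at-0, g4 inverted output, g5 stuck-at-1, g5 inverted output.
Test 3 (a=1, b=1, c=0): fault-free g1=0, g2=1, g3=1, g4=0, g5=1, g6=1 → 1; observed 1. Eliminates g6 inverted output.
Only g6 stuck-at-1 is consistent with every test.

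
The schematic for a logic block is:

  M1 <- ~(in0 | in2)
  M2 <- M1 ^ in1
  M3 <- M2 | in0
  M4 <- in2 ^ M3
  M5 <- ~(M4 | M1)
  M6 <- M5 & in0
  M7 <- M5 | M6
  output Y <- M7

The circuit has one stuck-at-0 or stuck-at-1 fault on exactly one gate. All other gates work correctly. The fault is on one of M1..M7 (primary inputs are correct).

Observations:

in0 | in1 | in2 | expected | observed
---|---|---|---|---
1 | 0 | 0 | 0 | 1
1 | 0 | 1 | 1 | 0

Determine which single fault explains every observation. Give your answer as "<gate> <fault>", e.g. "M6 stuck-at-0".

M3 stuck-at-0

Fault-free values for test 1 (in0=1, in1=0, in2=0): M1=0, M2=0, M3=1, M4=1, M5=0, M6=0, M7=0, giving Y=0. Observed 1.
Test 1: faults giving observed 1 are {M3 stuck-at-0, M4 stuck-at-0, M5 stuck-at-1, M6 stuck-at-1, M7 stuck-at-1}.
Test 2 (in0=1, in1=0, in2=1): fault-free M1=0, M2=0, M3=1, M4=0, M5=1, M6=1, M7=1 → 1; observed 0. Eliminates M4 stuck-at-0, M5 stuck-at-1, M6 stuck-at-1, M7 stuck-at-1.
Only M3 stuck-at-0 is consistent with every test.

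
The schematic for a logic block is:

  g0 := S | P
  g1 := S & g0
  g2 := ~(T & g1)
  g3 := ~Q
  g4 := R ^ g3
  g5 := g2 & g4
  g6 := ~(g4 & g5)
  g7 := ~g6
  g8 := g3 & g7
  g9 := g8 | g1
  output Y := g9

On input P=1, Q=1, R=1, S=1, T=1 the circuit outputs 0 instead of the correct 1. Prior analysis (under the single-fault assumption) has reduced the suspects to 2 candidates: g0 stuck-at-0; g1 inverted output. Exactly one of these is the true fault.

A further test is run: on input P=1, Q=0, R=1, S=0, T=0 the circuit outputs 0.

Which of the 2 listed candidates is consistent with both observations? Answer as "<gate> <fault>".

Evaluate each candidate on input P=1, Q=0, R=1, S=0, T=0:
  g0 stuck-at-0: g0=0 [stuck-at-0], g1=0, g2=1, g3=1, g4=0, g5=0, g6=1, g7=0, g8=0, g9=0 → 0 — matches
  g1 inverted output: g0=1, g1=1 [inverted output], g2=1, g3=1, g4=0, g5=0, g6=1, g7=0, g8=0, g9=1 → 1 — eliminated
Only g0 stuck-at-0 reproduces the observed 0.

g0 stuck-at-0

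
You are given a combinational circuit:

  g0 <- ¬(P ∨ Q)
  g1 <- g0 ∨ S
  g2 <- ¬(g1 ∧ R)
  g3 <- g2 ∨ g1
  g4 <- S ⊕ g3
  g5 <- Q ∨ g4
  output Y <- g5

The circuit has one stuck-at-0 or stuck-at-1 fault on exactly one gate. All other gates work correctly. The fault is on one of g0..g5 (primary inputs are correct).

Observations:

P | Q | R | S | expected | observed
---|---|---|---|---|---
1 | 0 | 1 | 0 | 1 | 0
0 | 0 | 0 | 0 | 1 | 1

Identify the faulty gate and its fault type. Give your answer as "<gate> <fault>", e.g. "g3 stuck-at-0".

g2 stuck-at-0

Fault-free values for test 1 (P=1, Q=0, R=1, S=0): g0=0, g1=0, g2=1, g3=1, g4=1, g5=1, giving Y=1. Observed 0.
Test 1: faults giving observed 0 are {g2 stuck-at-0, g3 stuck-at-0, g4 stuck-at-0, g5 stuck-at-0}.
Test 2 (P=0, Q=0, R=0, S=0): fault-free g0=1, g1=1, g2=1, g3=1, g4=1, g5=1 → 1; observed 1. Eliminates g3 stuck-at-0, g4 stuck-at-0, g5 stuck-at-0.
Only g2 stuck-at-0 is consistent with every test.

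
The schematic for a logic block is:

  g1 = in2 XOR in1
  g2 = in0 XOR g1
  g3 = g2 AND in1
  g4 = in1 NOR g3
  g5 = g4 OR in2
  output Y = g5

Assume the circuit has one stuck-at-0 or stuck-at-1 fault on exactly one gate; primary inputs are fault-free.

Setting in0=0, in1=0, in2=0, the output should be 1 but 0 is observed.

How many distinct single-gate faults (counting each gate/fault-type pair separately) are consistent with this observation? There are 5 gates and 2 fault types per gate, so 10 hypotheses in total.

Fault-free: g1=0, g2=0, g3=0, g4=1, g5=1 → 1. Observed 0.
  g1 stuck-at-0: output 1 ✗
  g1 stuck-at-1: output 1 ✗
  g2 stuck-at-0: output 1 ✗
  g2 stuck-at-1: output 1 ✗
  g3 stuck-at-0: output 1 ✗
  g3 stuck-at-1: output 0 ✓
  g4 stuck-at-0: output 0 ✓
  g4 stuck-at-1: output 1 ✗
  g5 stuck-at-0: output 0 ✓
  g5 stuck-at-1: output 1 ✗
Consistent faults: {g3 stuck-at-1, g4 stuck-at-0, g5 stuck-at-0} — 3 in all.

3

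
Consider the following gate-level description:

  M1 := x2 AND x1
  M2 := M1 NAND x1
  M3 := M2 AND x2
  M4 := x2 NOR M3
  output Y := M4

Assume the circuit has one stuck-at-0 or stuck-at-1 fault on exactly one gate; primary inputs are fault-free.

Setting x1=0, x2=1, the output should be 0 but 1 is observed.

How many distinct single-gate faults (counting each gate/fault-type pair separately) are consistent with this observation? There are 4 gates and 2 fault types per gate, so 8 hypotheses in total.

Fault-free: M1=0, M2=1, M3=1, M4=0 → 0. Observed 1.
  M1 stuck-at-0: output 0 ✗
  M1 stuck-at-1: output 0 ✗
  M2 stuck-at-0: output 0 ✗
  M2 stuck-at-1: output 0 ✗
  M3 stuck-at-0: output 0 ✗
  M3 stuck-at-1: output 0 ✗
  M4 stuck-at-0: output 0 ✗
  M4 stuck-at-1: output 1 ✓
Consistent faults: {M4 stuck-at-1} — 1 in all.

1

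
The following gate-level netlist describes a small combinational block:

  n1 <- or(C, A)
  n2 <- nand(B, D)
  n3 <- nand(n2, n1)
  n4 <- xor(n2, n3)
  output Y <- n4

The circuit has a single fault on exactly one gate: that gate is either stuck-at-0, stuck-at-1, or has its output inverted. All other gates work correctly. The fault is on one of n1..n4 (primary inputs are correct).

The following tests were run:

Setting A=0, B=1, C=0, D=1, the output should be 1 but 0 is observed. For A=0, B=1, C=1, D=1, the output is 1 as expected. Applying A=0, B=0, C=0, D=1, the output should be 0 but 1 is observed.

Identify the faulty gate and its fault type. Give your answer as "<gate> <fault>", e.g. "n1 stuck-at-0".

Fault-free values for test 1 (A=0, B=1, C=0, D=1): n1=0, n2=0, n3=1, n4=1, giving Y=1. Observed 0.
Test 1: faults giving observed 0 are {n2 stuck-at-1, n2 inverted output, n3 stuck-at-0, n3 inverted output, n4 stuck-at-0, n4 inverted output}.
Test 2 (A=0, B=1, C=1, D=1): fault-free n1=1, n2=0, n3=1, n4=1 → 1; observed 1. Eliminates n3 stuck-at-0, n3 inverted output, n4 stuck-at-0, n4 inverted output.
Test 3 (A=0, B=0, C=0, D=1): fault-free n1=0, n2=1, n3=1, n4=0 → 0; observed 1. Eliminates n2 stuck-at-1.
Only n2 inverted output is consistent with every test.

n2 inverted output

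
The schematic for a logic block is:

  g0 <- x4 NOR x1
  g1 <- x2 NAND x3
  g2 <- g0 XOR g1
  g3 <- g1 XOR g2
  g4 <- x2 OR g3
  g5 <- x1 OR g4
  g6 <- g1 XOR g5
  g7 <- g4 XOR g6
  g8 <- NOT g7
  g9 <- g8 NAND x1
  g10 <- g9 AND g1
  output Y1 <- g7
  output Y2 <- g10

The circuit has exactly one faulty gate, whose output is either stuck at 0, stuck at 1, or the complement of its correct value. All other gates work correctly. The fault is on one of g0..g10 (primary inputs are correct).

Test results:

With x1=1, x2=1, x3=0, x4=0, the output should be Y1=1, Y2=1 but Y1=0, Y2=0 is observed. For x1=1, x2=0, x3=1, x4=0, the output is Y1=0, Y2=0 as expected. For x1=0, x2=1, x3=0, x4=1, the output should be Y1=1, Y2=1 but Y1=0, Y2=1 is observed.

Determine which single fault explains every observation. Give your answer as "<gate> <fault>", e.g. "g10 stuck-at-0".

g7 stuck-at-0

Fault-free values for test 1 (x1=1, x2=1, x3=0, x4=0): g0=0, g1=1, g2=1, g3=0, g4=1, g5=1, g6=0, g7=1, g8=0, g9=1, g10=1, giving Y1=1, Y2=1. Observed Y1=0, Y2=0.
Test 1: faults giving observed Y1=0, Y2=0 are {g1 stuck-at-0, g1 inverted output, g4 stuck-at-0, g4 inverted output, g5 stuck-at-0, g5 inverted output, g6 stuck-at-1, g6 inverted output, g7 stuck-at-0, g7 inverted output}.
Test 2 (x1=1, x2=0, x3=1, x4=0): fault-free g0=0, g1=1, g2=1, g3=0, g4=0, g5=1, g6=0, g7=0, g8=1, g9=0, g10=0 → Y1=0, Y2=0; observed Y1=0, Y2=0. Eliminates g1 stuck-at-0, g1 inverted output, g4 inverted output, g5 stuck-at-0, g5 inverted output, g6 stuck-at-1, g6 inverted output, g7 inverted output.
Test 3 (x1=0, x2=1, x3=0, x4=1): fault-free g0=0, g1=1, g2=1, g3=0, g4=1, g5=1, g6=0, g7=1, g8=0, g9=1, g10=1 → Y1=1, Y2=1; observed Y1=0, Y2=1. Eliminates g4 stuck-at-0.
Only g7 stuck-at-0 is consistent with every test.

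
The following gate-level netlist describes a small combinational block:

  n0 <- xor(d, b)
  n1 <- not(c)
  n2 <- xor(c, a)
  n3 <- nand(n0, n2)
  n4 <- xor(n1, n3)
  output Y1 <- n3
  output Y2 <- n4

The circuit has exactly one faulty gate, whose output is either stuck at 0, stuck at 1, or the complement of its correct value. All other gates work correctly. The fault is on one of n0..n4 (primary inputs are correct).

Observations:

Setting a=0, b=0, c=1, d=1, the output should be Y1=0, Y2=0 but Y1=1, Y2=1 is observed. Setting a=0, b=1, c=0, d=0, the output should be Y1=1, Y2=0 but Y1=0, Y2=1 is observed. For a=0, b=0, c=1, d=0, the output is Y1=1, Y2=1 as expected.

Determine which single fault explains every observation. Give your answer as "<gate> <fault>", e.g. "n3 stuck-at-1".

n2 inverted output

Fault-free values for test 1 (a=0, b=0, c=1, d=1): n0=1, n1=0, n2=1, n3=0, n4=0, giving Y1=0, Y2=0. Observed Y1=1, Y2=1.
Test 1: faults giving observed Y1=1, Y2=1 are {n0 stuck-at-0, n0 inverted output, n2 stuck-at-0, n2 inverted output, n3 stuck-at-1, n3 inverted output}.
Test 2 (a=0, b=1, c=0, d=0): fault-free n0=1, n1=1, n2=0, n3=1, n4=0 → Y1=1, Y2=0; observed Y1=0, Y2=1. Eliminates n0 stuck-at-0, n0 inverted output, n2 stuck-at-0, n3 stuck-at-1.
Test 3 (a=0, b=0, c=1, d=0): fault-free n0=0, n1=0, n2=1, n3=1, n4=1 → Y1=1, Y2=1; observed Y1=1, Y2=1. Eliminates n3 inverted output.
Only n2 inverted output is consistent with every test.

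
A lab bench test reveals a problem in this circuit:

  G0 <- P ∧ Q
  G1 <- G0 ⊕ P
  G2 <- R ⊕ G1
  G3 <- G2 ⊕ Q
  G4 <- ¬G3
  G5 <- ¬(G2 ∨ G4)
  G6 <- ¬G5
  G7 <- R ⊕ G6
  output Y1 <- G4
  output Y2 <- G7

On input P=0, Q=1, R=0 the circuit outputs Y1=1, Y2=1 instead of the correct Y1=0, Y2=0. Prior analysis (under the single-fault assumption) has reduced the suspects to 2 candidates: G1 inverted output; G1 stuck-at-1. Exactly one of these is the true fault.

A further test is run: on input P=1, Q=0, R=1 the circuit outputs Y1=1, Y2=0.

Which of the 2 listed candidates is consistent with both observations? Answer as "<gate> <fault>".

Evaluate each candidate on input P=1, Q=0, R=1:
  G1 inverted output: G0=0, G1=0 [inverted output], G2=1, G3=1, G4=0, G5=0, G6=1, G7=0 → Y1=0, Y2=0 — eliminated
  G1 stuck-at-1: G0=0, G1=1 [stuck-at-1], G2=0, G3=0, G4=1, G5=0, G6=1, G7=0 → Y1=1, Y2=0 — matches
Only G1 stuck-at-1 reproduces the observed Y1=1, Y2=0.

G1 stuck-at-1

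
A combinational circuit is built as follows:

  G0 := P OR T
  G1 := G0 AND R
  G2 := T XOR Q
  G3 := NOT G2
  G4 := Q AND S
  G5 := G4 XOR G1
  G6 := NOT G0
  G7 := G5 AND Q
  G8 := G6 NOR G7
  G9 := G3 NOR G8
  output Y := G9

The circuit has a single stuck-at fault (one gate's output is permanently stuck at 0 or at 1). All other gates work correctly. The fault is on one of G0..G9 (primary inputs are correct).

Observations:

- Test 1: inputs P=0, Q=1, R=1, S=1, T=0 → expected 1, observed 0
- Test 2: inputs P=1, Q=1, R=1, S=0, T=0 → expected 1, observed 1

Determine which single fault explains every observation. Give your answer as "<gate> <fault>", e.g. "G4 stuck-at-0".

Fault-free values for test 1 (P=0, Q=1, R=1, S=1, T=0): G0=0, G1=0, G2=1, G3=0, G4=1, G5=1, G6=1, G7=1, G8=0, G9=1, giving Y=1. Observed 0.
Test 1: faults giving observed 0 are {G0 stuck-at-1, G2 stuck-at-0, G3 stuck-at-1, G8 stuck-at-1, G9 stuck-at-0}.
Test 2 (P=1, Q=1, R=1, S=0, T=0): fault-free G0=1, G1=1, G2=1, G3=0, G4=0, G5=1, G6=0, G7=1, G8=0, G9=1 → 1; observed 1. Eliminates G2 stuck-at-0, G3 stuck-at-1, G8 stuck-at-1, G9 stuck-at-0.
Only G0 stuck-at-1 is consistent with every test.

G0 stuck-at-1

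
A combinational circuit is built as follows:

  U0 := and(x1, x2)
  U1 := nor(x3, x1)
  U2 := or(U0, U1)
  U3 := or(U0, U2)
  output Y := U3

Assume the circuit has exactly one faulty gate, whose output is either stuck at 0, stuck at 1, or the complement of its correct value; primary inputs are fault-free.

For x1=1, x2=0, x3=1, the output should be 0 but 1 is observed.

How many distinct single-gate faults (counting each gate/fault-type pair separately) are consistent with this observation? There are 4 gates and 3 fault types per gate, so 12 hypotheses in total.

8

Fault-free: U0=0, U1=0, U2=0, U3=0 → 0. Observed 1.
  U0 stuck-at-0: output 0 ✗
  U0 stuck-at-1: output 1 ✓
  U0 inverted output: output 1 ✓
  U1 stuck-at-0: output 0 ✗
  U1 stuck-at-1: output 1 ✓
  U1 inverted output: output 1 ✓
  U2 stuck-at-0: output 0 ✗
  U2 stuck-at-1: output 1 ✓
  U2 inverted output: output 1 ✓
  U3 stuck-at-0: output 0 ✗
  U3 stuck-at-1: output 1 ✓
  U3 inverted output: output 1 ✓
Consistent faults: {U0 stuck-at-1, U0 inverted output, U1 stuck-at-1, U1 inverted output, U2 stuck-at-1, U2 inverted output, U3 stuck-at-1, U3 inverted output} — 8 in all.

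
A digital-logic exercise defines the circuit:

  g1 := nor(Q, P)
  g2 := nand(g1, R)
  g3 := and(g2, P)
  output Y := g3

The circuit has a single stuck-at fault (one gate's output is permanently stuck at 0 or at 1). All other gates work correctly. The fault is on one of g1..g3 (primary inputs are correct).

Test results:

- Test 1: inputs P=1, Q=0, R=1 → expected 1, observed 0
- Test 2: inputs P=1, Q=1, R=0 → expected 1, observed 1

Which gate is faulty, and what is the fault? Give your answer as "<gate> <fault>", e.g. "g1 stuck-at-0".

g1 stuck-at-1

Fault-free values for test 1 (P=1, Q=0, R=1): g1=0, g2=1, g3=1, giving Y=1. Observed 0.
Test 1: faults giving observed 0 are {g1 stuck-at-1, g2 stuck-at-0, g3 stuck-at-0}.
Test 2 (P=1, Q=1, R=0): fault-free g1=0, g2=1, g3=1 → 1; observed 1. Eliminates g2 stuck-at-0, g3 stuck-at-0.
Only g1 stuck-at-1 is consistent with every test.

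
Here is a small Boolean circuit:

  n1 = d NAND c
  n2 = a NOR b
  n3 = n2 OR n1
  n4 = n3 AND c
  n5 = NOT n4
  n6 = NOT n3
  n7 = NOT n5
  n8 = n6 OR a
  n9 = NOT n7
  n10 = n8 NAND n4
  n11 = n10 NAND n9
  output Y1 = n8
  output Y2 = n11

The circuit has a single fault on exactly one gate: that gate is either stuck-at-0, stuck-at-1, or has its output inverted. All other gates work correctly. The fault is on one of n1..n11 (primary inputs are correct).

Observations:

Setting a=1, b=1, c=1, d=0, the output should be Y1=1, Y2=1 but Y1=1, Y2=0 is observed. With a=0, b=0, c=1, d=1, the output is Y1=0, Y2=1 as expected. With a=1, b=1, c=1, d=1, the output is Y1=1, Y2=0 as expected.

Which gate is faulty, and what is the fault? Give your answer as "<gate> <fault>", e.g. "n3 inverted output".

n1 stuck-at-0

Fault-free values for test 1 (a=1, b=1, c=1, d=0): n1=1, n2=0, n3=1, n4=1, n5=0, n6=0, n7=1, n8=1, n9=0, n10=0, n11=1, giving Y1=1, Y2=1. Observed Y1=1, Y2=0.
Test 1: faults giving observed Y1=1, Y2=0 are {n1 stuck-at-0, n1 inverted output, n3 stuck-at-0, n3 inverted output, n4 stuck-at-0, n4 inverted output, n11 stuck-at-0, n11 inverted output}.
Test 2 (a=0, b=0, c=1, d=1): fault-free n1=0, n2=1, n3=1, n4=1, n5=0, n6=0, n7=1, n8=0, n9=0, n10=1, n11=1 → Y1=0, Y2=1; observed Y1=0, Y2=1. Eliminates n3 stuck-at-0, n3 inverted output, n4 stuck-at-0, n4 inverted output, n11 stuck-at-0, n11 inverted output.
Test 3 (a=1, b=1, c=1, d=1): fault-free n1=0, n2=0, n3=0, n4=0, n5=1, n6=1, n7=0, n8=1, n9=1, n10=1, n11=0 → Y1=1, Y2=0; observed Y1=1, Y2=0. Eliminates n1 inverted output.
Only n1 stuck-at-0 is consistent with every test.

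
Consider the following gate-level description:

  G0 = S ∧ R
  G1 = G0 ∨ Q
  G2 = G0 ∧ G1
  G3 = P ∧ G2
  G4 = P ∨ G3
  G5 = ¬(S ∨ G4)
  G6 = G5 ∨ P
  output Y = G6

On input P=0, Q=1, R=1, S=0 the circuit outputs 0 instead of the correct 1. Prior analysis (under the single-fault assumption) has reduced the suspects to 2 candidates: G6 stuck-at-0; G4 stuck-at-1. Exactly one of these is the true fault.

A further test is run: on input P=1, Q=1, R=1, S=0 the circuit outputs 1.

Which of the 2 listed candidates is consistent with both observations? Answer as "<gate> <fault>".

G4 stuck-at-1

Evaluate each candidate on input P=1, Q=1, R=1, S=0:
  G6 stuck-at-0: G0=0, G1=1, G2=0, G3=0, G4=1, G5=0, G6=0 [stuck-at-0] → 0 — eliminated
  G4 stuck-at-1: G0=0, G1=1, G2=0, G3=0, G4=1 [stuck-at-1], G5=0, G6=1 → 1 — matches
Only G4 stuck-at-1 reproduces the observed 1.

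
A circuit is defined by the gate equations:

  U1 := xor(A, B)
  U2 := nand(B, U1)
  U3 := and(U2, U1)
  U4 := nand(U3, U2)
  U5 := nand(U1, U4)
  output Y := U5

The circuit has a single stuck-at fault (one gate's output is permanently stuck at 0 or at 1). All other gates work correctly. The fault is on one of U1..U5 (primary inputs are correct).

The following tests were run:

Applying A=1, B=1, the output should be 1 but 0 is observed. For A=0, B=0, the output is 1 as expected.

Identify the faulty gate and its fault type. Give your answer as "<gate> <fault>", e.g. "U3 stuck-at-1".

Fault-free values for test 1 (A=1, B=1): U1=0, U2=1, U3=0, U4=1, U5=1, giving Y=1. Observed 0.
Test 1: faults giving observed 0 are {U1 stuck-at-1, U5 stuck-at-0}.
Test 2 (A=0, B=0): fault-free U1=0, U2=1, U3=0, U4=1, U5=1 → 1; observed 1. Eliminates U5 stuck-at-0.
Only U1 stuck-at-1 is consistent with every test.

U1 stuck-at-1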